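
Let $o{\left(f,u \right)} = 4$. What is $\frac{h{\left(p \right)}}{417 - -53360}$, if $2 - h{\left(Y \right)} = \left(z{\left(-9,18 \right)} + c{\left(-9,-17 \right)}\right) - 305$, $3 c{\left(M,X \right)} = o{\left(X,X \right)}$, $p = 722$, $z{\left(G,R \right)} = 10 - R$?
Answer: $\frac{941}{161331} \approx 0.0058327$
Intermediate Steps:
$c{\left(M,X \right)} = \frac{4}{3}$ ($c{\left(M,X \right)} = \frac{1}{3} \cdot 4 = \frac{4}{3}$)
$h{\left(Y \right)} = \frac{941}{3}$ ($h{\left(Y \right)} = 2 - \left(\left(\left(10 - 18\right) + \frac{4}{3}\right) - 305\right) = 2 - \left(\left(-8 + \frac{4}{3}\right) - 305\right) = 2 - \left(- \frac{20}{3} - 305\right) = 2 - - \frac{935}{3} = 2 + \frac{935}{3} = \frac{941}{3}$)
$\frac{h{\left(p \right)}}{417 - -53360} = \frac{941}{3 \left(417 - -53360\right)} = \frac{941}{3 \left(417 + 53360\right)} = \frac{941}{3 \cdot 53777} = \frac{941}{3} \cdot \frac{1}{53777} = \frac{941}{161331}$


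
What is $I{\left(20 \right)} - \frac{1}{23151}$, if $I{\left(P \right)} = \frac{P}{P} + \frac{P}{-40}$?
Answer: $\frac{23149}{46302} \approx 0.49996$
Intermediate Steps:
$I{\left(P \right)} = 1 - \frac{P}{40}$ ($I{\left(P \right)} = 1 + P \left(- \frac{1}{40}\right) = 1 - \frac{P}{40}$)
$I{\left(20 \right)} - \frac{1}{23151} = \left(1 - \frac{1}{2}\right) - \frac{1}{23151} = \frac{1}{2} - \frac{1}{23151} = \frac{23149}{46302}$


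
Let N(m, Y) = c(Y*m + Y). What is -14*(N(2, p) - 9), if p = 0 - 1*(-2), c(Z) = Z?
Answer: 42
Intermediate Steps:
p = 2 (p = 0 + 2 = 2)
N(m, Y) = Y + Y*m (N(m, Y) = Y*m + Y = Y + Y*m)
-14*(N(2, p) - 9) = -14*(2*(1 + 2) - 9) = -14*(2*3 - 9) = -14*(6 - 9) = -14*(-3) = 42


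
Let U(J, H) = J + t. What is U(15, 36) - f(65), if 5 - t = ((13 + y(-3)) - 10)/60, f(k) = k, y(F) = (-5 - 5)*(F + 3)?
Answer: -901/20 ≈ -45.050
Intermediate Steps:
y(F) = -30 - 10*F (y(F) = -10*(3 + F) = -30 - 10*F)
t = 99/20 (t = 5 - ((13 + (-30 - 10*(-3))) - 10)/60 = 5 - ((13 + (-30 + 30)) - 10)/60 = 5 - ((13 + 0) - 10)/60 = 5 - (13 - 10)/60 = 5 - 3/60 = 5 - 1*1/20 = 5 - 1/20 = 99/20 ≈ 4.9500)
U(J, H) = 99/20 + J (U(J, H) = J + 99/20 = 99/20 + J)
U(15, 36) - f(65) = (99/20 + 15) - 1*65 = 399/20 - 65 = -901/20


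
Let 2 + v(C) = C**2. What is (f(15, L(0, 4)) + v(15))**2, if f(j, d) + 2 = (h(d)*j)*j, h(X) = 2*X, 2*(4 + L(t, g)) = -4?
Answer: 6145441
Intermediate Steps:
L(t, g) = -6 (L(t, g) = -4 + (1/2)*(-4) = -4 - 2 = -6)
f(j, d) = -2 + 2*d*j**2 (f(j, d) = -2 + ((2*d)*j)*j = -2 + (2*d*j)*j = -2 + 2*d*j**2)
v(C) = -2 + C**2
(f(15, L(0, 4)) + v(15))**2 = ((-2 + 2*(-6)*15**2) + (-2 + 15**2))**2 = ((-2 + 2*(-6)*225) + (-2 + 225))**2 = ((-2 - 2700) + 223)**2 = (-2702 + 223)**2 = (-2479)**2 = 6145441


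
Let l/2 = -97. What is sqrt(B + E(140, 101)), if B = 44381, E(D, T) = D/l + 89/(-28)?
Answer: sqrt(81838649837)/1358 ≈ 210.66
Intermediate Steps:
l = -194 (l = 2*(-97) = -194)
E(D, T) = -89/28 - D/194 (E(D, T) = D/(-194) + 89/(-28) = D*(-1/194) + 89*(-1/28) = -D/194 - 89/28 = -89/28 - D/194)
sqrt(B + E(140, 101)) = sqrt(44381 + (-89/28 - 1/194*140)) = sqrt(44381 + (-89/28 - 70/97)) = sqrt(44381 - 10593/2716) = sqrt(120528203/2716) = sqrt(81838649837)/1358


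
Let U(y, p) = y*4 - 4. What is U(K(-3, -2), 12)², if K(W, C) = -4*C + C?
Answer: 400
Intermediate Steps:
K(W, C) = -3*C
U(y, p) = -4 + 4*y (U(y, p) = 4*y - 4 = -4 + 4*y)
U(K(-3, -2), 12)² = (-4 + 4*(-3*(-2)))² = (-4 + 4*6)² = (-4 + 24)² = 20² = 400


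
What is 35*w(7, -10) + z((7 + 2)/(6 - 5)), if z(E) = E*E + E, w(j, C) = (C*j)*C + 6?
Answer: 24800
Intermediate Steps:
w(j, C) = 6 + j*C² (w(j, C) = j*C² + 6 = 6 + j*C²)
z(E) = E + E² (z(E) = E² + E = E + E²)
35*w(7, -10) + z((7 + 2)/(6 - 5)) = 35*(6 + 7*(-10)²) + ((7 + 2)/(6 - 5))*(1 + (7 + 2)/(6 - 5)) = 35*(6 + 7*100) + (9/1)*(1 + 9/1) = 35*(6 + 700) + (9*1)*(1 + 9*1) = 35*706 + 9*(1 + 9) = 24710 + 9*10 = 24710 + 90 = 24800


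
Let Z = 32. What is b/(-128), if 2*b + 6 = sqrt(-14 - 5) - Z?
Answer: 19/128 - I*sqrt(19)/256 ≈ 0.14844 - 0.017027*I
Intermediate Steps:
b = -19 + I*sqrt(19)/2 (b = -3 + (sqrt(-14 - 5) - 1*32)/2 = -3 + (sqrt(-19) - 32)/2 = -3 + (I*sqrt(19) - 32)/2 = -3 + (-32 + I*sqrt(19))/2 = -3 + (-16 + I*sqrt(19)/2) = -19 + I*sqrt(19)/2 ≈ -19.0 + 2.1795*I)
b/(-128) = (-19 + I*sqrt(19)/2)/(-128) = -(-19 + I*sqrt(19)/2)/128 = 19/128 - I*sqrt(19)/256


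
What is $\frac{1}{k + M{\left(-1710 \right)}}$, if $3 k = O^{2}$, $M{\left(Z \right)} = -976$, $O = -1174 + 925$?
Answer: $\frac{1}{19691} \approx 5.0785 \cdot 10^{-5}$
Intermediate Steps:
$O = -249$
$k = 20667$ ($k = \frac{\left(-249\right)^{2}}{3} = \frac{1}{3} \cdot 62001 = 20667$)
$\frac{1}{k + M{\left(-1710 \right)}} = \frac{1}{20667 - 976} = \frac{1}{19691}$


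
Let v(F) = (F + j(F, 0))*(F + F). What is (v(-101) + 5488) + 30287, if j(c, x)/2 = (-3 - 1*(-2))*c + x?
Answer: 15373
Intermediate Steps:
j(c, x) = -2*c + 2*x (j(c, x) = 2*((-3 - 1*(-2))*c + x) = 2*((-3 + 2)*c + x) = 2*(-c + x) = 2*(x - c) = -2*c + 2*x)
v(F) = -2*F² (v(F) = (F + (-2*F + 2*0))*(F + F) = (F + (-2*F + 0))*(2*F) = (F - 2*F)*(2*F) = (-F)*(2*F) = -2*F²)
(v(-101) + 5488) + 30287 = (-2*(-101)² + 5488) + 30287 = (-2*10201 + 5488) + 30287 = (-20402 + 5488) + 30287 = -14914 + 30287 = 15373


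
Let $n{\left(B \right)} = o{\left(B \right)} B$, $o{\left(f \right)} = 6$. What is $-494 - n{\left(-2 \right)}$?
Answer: $-482$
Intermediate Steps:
$n{\left(B \right)} = 6 B$
$-494 - n{\left(-2 \right)} = -494 - 6 \left(-2\right) = -494 - -12 = -494 + 12 = -482$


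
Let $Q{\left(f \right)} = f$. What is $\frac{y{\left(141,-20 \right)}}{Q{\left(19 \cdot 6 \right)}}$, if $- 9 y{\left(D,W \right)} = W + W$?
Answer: $\frac{20}{513} \approx 0.038986$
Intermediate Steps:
$y{\left(D,W \right)} = - \frac{2 W}{9}$ ($y{\left(D,W \right)} = - \frac{W + W}{9} = - \frac{2 W}{9}$)
$\frac{y{\left(141,-20 \right)}}{Q{\left(19 \cdot 6 \right)}} = \frac{\left(- \frac{2}{9}\right) \left(-20\right)}{19 \cdot 6} = \frac{40}{9 \cdot 114} = \frac{40}{9} \cdot \frac{1}{114} = \frac{20}{513}$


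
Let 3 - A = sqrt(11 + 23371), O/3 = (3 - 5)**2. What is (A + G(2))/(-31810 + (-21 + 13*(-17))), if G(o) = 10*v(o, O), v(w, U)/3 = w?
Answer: -21/10684 + sqrt(2598)/10684 ≈ 0.0028052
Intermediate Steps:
O = 12 (O = 3*(3 - 5)**2 = 3*(-2)**2 = 3*4 = 12)
A = 3 - 3*sqrt(2598) (A = 3 - sqrt(11 + 23371) = 3 - sqrt(23382) = 3 - 3*sqrt(2598) ≈ -149.91)
v(w, U) = 3*w
G(o) = 30*o (G(o) = 10*(3*o) = 30*o)
(A + G(2))/(-31810 + (-21 + 13*(-17))) = ((3 - 3*sqrt(2598)) + 30*2)/(-31810 + (-21 + 13*(-17))) = ((3 - 3*sqrt(2598)) + 60)/(-31810 + (-21 - 221)) = (63 - 3*sqrt(2598))/(-31810 - 242) = (63 - 3*sqrt(2598))/(-32052) = (63 - 3*sqrt(2598))*(-1/32052) = -21/10684 + sqrt(2598)/10684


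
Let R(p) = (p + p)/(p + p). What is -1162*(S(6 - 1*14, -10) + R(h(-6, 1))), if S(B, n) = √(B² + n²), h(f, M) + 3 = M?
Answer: -1162 - 2324*√41 ≈ -16043.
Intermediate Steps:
h(f, M) = -3 + M
R(p) = 1 (R(p) = (2*p)/((2*p)) = (2*p)*(1/(2*p)) = 1)
-1162*(S(6 - 1*14, -10) + R(h(-6, 1))) = -1162*(√((6 - 1*14)² + (-10)²) + 1) = -1162*(√((6 - 14)² + 100) + 1) = -1162*(√((-8)² + 100) + 1) = -1162*(√(64 + 100) + 1) = -1162*(√164 + 1) = -1162*(2*√41 + 1) = -1162*(1 + 2*√41) = -1162 - 2324*√41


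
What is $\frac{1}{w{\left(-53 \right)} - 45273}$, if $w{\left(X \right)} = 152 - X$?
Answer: $- \frac{1}{45068} \approx -2.2189 \cdot 10^{-5}$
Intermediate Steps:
$\frac{1}{w{\left(-53 \right)} - 45273} = \frac{1}{\left(152 - -53\right) - 45273} = \frac{1}{\left(152 + 53\right) - 45273} = \frac{1}{205 - 45273} = \frac{1}{-45068} = - \frac{1}{45068}$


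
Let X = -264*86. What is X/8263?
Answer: -22704/8263 ≈ -2.7477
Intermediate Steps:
X = -22704
X/8263 = -22704/8263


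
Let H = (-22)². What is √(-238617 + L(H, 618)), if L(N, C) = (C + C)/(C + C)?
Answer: 2*I*√59654 ≈ 488.48*I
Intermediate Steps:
H = 484
L(N, C) = 1 (L(N, C) = (2*C)/((2*C)) = (2*C)*(1/(2*C)) = 1)
√(-238617 + L(H, 618)) = √(-238617 + 1) = √(-238616) = 2*I*√59654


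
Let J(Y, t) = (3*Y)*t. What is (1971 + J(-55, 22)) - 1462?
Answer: -3121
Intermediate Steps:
J(Y, t) = 3*Y*t
(1971 + J(-55, 22)) - 1462 = (1971 + 3*(-55)*22) - 1462 = (1971 - 3630) - 1462 = -1659 - 1462 = -3121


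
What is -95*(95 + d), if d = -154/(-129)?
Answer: -1178855/129 ≈ -9138.4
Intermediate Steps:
d = 154/129 (d = -154*(-1/129) = 154/129 ≈ 1.1938)
-95*(95 + d) = -95*(95 + 154/129) = -95*12409/129 = -1178855/129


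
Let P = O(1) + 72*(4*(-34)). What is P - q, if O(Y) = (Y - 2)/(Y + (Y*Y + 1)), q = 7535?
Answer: -51982/3 ≈ -17327.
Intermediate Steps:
O(Y) = (-2 + Y)/(1 + Y + Y²) (O(Y) = (-2 + Y)/(Y + (Y² + 1)) = (-2 + Y)/(Y + (1 + Y²)) = (-2 + Y)/(1 + Y + Y²))
P = -29377/3 (P = (-2 + 1)/(1 + 1 + 1²) + 72*(4*(-34)) = -1/(1 + 1 + 1) + 72*(-136) = -1/3 - 9792 = (⅓)*(-1) - 9792 = -⅓ - 9792 = -29377/3 ≈ -9792.3)
P - q = -29377/3 - 1*7535 = -29377/3 - 7535 = -51982/3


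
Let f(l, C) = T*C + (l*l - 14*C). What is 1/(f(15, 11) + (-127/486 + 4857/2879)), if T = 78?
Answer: 1399194/1301846095 ≈ 0.0010748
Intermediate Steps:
f(l, C) = l² + 64*C (f(l, C) = 78*C + (l*l - 14*C) = 78*C + (l² - 14*C) = l² + 64*C)
1/(f(15, 11) + (-127/486 + 4857/2879)) = 1/((15² + 64*11) + (-127/486 + 4857/2879)) = 1/((225 + 704) + (-127*1/486 + 4857*(1/2879))) = 1/(929 + (-127/486 + 4857/2879)) = 1/(929 + 1994869/1399194) = 1/(1301846095/1399194) = 1399194/1301846095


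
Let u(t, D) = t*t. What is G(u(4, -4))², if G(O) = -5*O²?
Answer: 1638400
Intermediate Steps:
u(t, D) = t²
G(u(4, -4))² = (-5*(4²)²)² = (-5*16²)² = (-5*256)² = (-1280)² = 1638400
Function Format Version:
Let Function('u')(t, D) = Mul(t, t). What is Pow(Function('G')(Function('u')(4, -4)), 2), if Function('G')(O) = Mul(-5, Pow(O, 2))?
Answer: 1638400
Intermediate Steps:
Function('u')(t, D) = Pow(t, 2)
Pow(Function('G')(Function('u')(4, -4)), 2) = Pow(Mul(-5, Pow(Pow(4, 2), 2)), 2) = Pow(Mul(-5, Pow(16, 2)), 2) = Pow(Mul(-5, 256), 2) = Pow(-1280, 2) = 1638400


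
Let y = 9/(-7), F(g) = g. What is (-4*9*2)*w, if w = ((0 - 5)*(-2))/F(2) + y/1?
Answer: -1872/7 ≈ -267.43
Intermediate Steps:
y = -9/7 (y = 9*(-⅐) = -9/7 ≈ -1.2857)
w = 26/7 (w = ((0 - 5)*(-2))/2 - 9/7/1 = -5*(-2)*(½) - 9/7*1 = 10*(½) - 9/7 = 5 - 9/7 = 26/7 ≈ 3.7143)
(-4*9*2)*w = (-4*9*2)*(26/7) = -36*2*(26/7) = -72*26/7 = -1872/7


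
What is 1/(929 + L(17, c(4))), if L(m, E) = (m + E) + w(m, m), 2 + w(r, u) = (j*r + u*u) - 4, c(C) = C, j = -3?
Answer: 1/1182 ≈ 0.00084602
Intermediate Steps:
w(r, u) = -6 + u² - 3*r (w(r, u) = -2 + ((-3*r + u*u) - 4) = -2 + ((-3*r + u²) - 4) = -2 + ((u² - 3*r) - 4) = -2 + (-4 + u² - 3*r) = -6 + u² - 3*r)
L(m, E) = -6 + E + m² - 2*m (L(m, E) = (m + E) + (-6 + m² - 3*m) = (E + m) + (-6 + m² - 3*m) = -6 + E + m² - 2*m)
1/(929 + L(17, c(4))) = 1/(929 + (-6 + 4 + 17² - 2*17)) = 1/(929 + (-6 + 4 + 289 - 34)) = 1/(929 + 253) = 1/1182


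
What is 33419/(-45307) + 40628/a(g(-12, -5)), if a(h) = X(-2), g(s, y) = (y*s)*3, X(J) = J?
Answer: -920399817/45307 ≈ -20315.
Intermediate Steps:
g(s, y) = 3*s*y (g(s, y) = (s*y)*3 = 3*s*y)
a(h) = -2
33419/(-45307) + 40628/a(g(-12, -5)) = 33419/(-45307) + 40628/(-2) = 33419*(-1/45307) + 40628*(-½) = -33419/45307 - 20314 = -920399817/45307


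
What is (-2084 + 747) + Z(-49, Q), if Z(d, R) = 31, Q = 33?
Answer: -1306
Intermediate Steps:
(-2084 + 747) + Z(-49, Q) = (-2084 + 747) + 31 = -1337 + 31 = -1306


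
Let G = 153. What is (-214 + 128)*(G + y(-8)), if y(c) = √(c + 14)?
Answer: -13158 - 86*√6 ≈ -13369.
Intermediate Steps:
y(c) = √(14 + c)
(-214 + 128)*(G + y(-8)) = (-214 + 128)*(153 + √(14 - 8)) = -86*(153 + √6) = -13158 - 86*√6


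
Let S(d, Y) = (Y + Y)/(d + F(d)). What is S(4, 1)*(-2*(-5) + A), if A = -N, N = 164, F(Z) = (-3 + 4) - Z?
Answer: -308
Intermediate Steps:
F(Z) = 1 - Z
S(d, Y) = 2*Y (S(d, Y) = (Y + Y)/(d + (1 - d)) = (2*Y)/1 = (2*Y)*1 = 2*Y)
A = -164 (A = -1*164 = -164)
S(4, 1)*(-2*(-5) + A) = (2*1)*(-2*(-5) - 164) = 2*(10 - 164) = 2*(-154) = -308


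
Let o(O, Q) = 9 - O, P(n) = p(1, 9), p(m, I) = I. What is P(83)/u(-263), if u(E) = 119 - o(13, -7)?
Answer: 3/41 ≈ 0.073171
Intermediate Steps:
P(n) = 9
u(E) = 123 (u(E) = 119 - (9 - 1*13) = 119 - (9 - 13) = 119 - 1*(-4) = 119 + 4 = 123)
P(83)/u(-263) = 9/123 = 9*(1/123) = 3/41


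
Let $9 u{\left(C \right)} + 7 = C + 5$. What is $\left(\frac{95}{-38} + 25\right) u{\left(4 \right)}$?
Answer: $5$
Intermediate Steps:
$u{\left(C \right)} = - \frac{2}{9} + \frac{C}{9}$ ($u{\left(C \right)} = - \frac{7}{9} + \frac{C + 5}{9} = - \frac{7}{9} + \frac{5 + C}{9} = - \frac{7}{9} + \left(\frac{5}{9} + \frac{C}{9}\right) = - \frac{2}{9} + \frac{C}{9}$)
$\left(\frac{95}{-38} + 25\right) u{\left(4 \right)} = \left(\frac{95}{-38} + 25\right) \left(- \frac{2}{9} + \frac{1}{9} \cdot 4\right) = \left(95 \left(- \frac{1}{38}\right) + 25\right) \left(- \frac{2}{9} + \frac{4}{9}\right) = \left(- \frac{5}{2} + 25\right) \frac{2}{9} = \frac{45}{2} \cdot \frac{2}{9} = 5$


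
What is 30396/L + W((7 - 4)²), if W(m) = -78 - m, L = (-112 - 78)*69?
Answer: -195161/2185 ≈ -89.318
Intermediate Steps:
L = -13110 (L = -190*69 = -13110)
30396/L + W((7 - 4)²) = 30396/(-13110) + (-78 - (7 - 4)²) = 30396*(-1/13110) + (-78 - 1*3²) = -5066/2185 + (-78 - 1*9) = -5066/2185 + (-78 - 9) = -5066/2185 - 87 = -195161/2185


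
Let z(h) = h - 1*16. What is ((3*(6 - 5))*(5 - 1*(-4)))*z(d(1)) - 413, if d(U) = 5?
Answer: -710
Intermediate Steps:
z(h) = -16 + h (z(h) = h - 16 = -16 + h)
((3*(6 - 5))*(5 - 1*(-4)))*z(d(1)) - 413 = ((3*(6 - 5))*(5 - 1*(-4)))*(-16 + 5) - 413 = ((3*1)*(5 + 4))*(-11) - 413 = (3*9)*(-11) - 413 = 27*(-11) - 413 = -297 - 413 = -710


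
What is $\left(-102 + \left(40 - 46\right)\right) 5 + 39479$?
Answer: $38939$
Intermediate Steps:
$\left(-102 + \left(40 - 46\right)\right) 5 + 39479 = \left(-102 - 6\right) 5 + 39479 = \left(-108\right) 5 + 39479 = -540 + 39479 = 38939$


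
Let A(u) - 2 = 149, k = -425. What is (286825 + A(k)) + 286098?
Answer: 573074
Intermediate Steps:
A(u) = 151 (A(u) = 2 + 149 = 151)
(286825 + A(k)) + 286098 = (286825 + 151) + 286098 = 286976 + 286098 = 573074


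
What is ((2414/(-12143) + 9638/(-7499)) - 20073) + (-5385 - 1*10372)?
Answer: -3262827728130/91060357 ≈ -35832.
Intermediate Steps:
((2414/(-12143) + 9638/(-7499)) - 20073) + (-5385 - 1*10372) = ((2414*(-1/12143) + 9638*(-1/7499)) - 20073) + (-5385 - 10372) = ((-2414/12143 - 9638/7499) - 20073) - 15757 = (-135136820/91060357 - 20073) - 15757 = -1827989682881/91060357 - 15757 = -3262827728130/91060357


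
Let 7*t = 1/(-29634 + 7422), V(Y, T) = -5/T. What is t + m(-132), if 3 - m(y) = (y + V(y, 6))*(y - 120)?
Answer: -5204204965/155484 ≈ -33471.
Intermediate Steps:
m(y) = 3 - (-120 + y)*(-⅚ + y) (m(y) = 3 - (y - 5/6)*(y - 120) = 3 - (y - 5*⅙)*(-120 + y) = 3 - (y - ⅚)*(-120 + y) = 3 - (-⅚ + y)*(-120 + y) = 3 - (-120 + y)*(-⅚ + y))
t = -1/155484 (t = 1/(7*(-29634 + 7422)) = (⅐)/(-22212) = (⅐)*(-1/22212) = -1/155484 ≈ -6.4315e-6)
t + m(-132) = -1/155484 + (-97 - 1*(-132)² + (725/6)*(-132)) = -1/155484 + (-97 - 1*17424 - 15950) = -1/155484 + (-97 - 17424 - 15950) = -1/155484 - 33471 = -5204204965/155484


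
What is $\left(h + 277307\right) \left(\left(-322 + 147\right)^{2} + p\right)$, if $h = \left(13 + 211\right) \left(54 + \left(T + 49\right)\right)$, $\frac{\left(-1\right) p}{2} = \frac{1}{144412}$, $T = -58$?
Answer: $\frac{635501387448863}{72206} \approx 8.8012 \cdot 10^{9}$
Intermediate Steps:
$p = - \frac{1}{72206}$ ($p = - \frac{2}{144412} = \left(-2\right) \frac{1}{144412} = - \frac{1}{72206} \approx -1.3849 \cdot 10^{-5}$)
$h = 10080$ ($h = \left(13 + 211\right) \left(54 + \left(-58 + 49\right)\right) = 224 \left(54 - 9\right) = 224 \cdot 45 = 10080$)
$\left(h + 277307\right) \left(\left(-322 + 147\right)^{2} + p\right) = \left(10080 + 277307\right) \left(\left(-322 + 147\right)^{2} - \frac{1}{72206}\right) = 287387 \left(\left(-175\right)^{2} - \frac{1}{72206}\right) = 287387 \left(30625 - \frac{1}{72206}\right) = 287387 \cdot \frac{2211308749}{72206} = \frac{635501387448863}{72206}$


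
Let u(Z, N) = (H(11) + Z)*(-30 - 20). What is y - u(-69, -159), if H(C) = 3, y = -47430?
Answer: -50730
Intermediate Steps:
u(Z, N) = -150 - 50*Z (u(Z, N) = (3 + Z)*(-30 - 20) = (3 + Z)*(-50) = -150 - 50*Z)
y - u(-69, -159) = -47430 - (-150 - 50*(-69)) = -47430 - (-150 + 3450) = -47430 - 1*3300 = -47430 - 3300 = -50730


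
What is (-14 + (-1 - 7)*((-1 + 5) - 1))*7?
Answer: -266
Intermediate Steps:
(-14 + (-1 - 7)*((-1 + 5) - 1))*7 = (-14 - 8*(4 - 1))*7 = (-14 - 8*3)*7 = (-14 - 24)*7 = -38*7 = -266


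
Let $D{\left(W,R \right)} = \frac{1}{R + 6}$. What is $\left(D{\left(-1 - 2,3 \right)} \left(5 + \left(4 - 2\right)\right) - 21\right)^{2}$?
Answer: $\frac{33124}{81} \approx 408.94$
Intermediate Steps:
$D{\left(W,R \right)} = \frac{1}{6 + R}$
$\left(D{\left(-1 - 2,3 \right)} \left(5 + \left(4 - 2\right)\right) - 21\right)^{2} = \left(\frac{5 + \left(4 - 2\right)}{6 + 3} - 21\right)^{2} = \left(\frac{5 + \left(4 - 2\right)}{9} - 21\right)^{2} = \left(\frac{5 + 2}{9} - 21\right)^{2} = \left(\frac{1}{9} \cdot 7 - 21\right)^{2} = \left(\frac{7}{9} - 21\right)^{2} = \left(- \frac{182}{9}\right)^{2} = \frac{33124}{81}$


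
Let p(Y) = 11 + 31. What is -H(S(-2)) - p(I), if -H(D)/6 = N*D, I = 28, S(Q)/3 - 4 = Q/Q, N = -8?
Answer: -762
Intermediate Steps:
S(Q) = 15 (S(Q) = 12 + 3*(Q/Q) = 12 + 3*1 = 12 + 3 = 15)
H(D) = 48*D (H(D) = -(-48)*D = 48*D)
p(Y) = 42
-H(S(-2)) - p(I) = -48*15 - 1*42 = -1*720 - 42 = -720 - 42 = -762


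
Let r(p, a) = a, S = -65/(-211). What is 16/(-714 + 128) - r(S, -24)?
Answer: 7024/293 ≈ 23.973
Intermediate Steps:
S = 65/211 (S = -65*(-1/211) = 65/211 ≈ 0.30806)
16/(-714 + 128) - r(S, -24) = 16/(-714 + 128) - 1*(-24) = 16/(-586) + 24 = -1/586*16 + 24 = -8/293 + 24 = 7024/293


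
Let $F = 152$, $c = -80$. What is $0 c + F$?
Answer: $152$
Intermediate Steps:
$0 c + F = 0 \left(-80\right) + 152 = 0 + 152 = 152$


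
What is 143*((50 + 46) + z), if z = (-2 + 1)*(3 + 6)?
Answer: 12441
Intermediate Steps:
z = -9 (z = -1*9 = -9)
143*((50 + 46) + z) = 143*((50 + 46) - 9) = 143*(96 - 9) = 143*87 = 12441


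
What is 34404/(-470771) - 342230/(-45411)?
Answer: 159549639286/21378181881 ≈ 7.4632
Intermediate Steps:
34404/(-470771) - 342230/(-45411) = 34404*(-1/470771) - 342230*(-1/45411) = -34404/470771 + 342230/45411 = 159549639286/21378181881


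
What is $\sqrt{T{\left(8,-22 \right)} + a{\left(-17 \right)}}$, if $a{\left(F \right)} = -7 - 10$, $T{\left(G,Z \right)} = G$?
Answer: $3 i \approx 3.0 i$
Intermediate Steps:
$a{\left(F \right)} = -17$
$\sqrt{T{\left(8,-22 \right)} + a{\left(-17 \right)}} = \sqrt{8 - 17} = \sqrt{-9} = 3 i$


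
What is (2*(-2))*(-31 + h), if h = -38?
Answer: 276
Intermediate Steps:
(2*(-2))*(-31 + h) = (2*(-2))*(-31 - 38) = -4*(-69) = 276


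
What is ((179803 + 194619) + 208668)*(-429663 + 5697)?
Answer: -247210334940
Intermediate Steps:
((179803 + 194619) + 208668)*(-429663 + 5697) = (374422 + 208668)*(-423966) = 583090*(-423966) = -247210334940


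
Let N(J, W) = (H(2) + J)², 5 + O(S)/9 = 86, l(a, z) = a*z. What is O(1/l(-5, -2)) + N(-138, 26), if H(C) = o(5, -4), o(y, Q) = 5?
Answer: 18418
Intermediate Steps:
H(C) = 5
O(S) = 729 (O(S) = -45 + 9*86 = -45 + 774 = 729)
N(J, W) = (5 + J)²
O(1/l(-5, -2)) + N(-138, 26) = 729 + (5 - 138)² = 729 + (-133)² = 729 + 17689 = 18418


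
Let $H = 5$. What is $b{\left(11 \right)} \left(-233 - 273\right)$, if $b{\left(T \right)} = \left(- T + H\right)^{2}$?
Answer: $-18216$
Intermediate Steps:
$b{\left(T \right)} = \left(5 - T\right)^{2}$ ($b{\left(T \right)} = \left(- T + 5\right)^{2} = \left(5 - T\right)^{2}$)
$b{\left(11 \right)} \left(-233 - 273\right) = \left(-5 + 11\right)^{2} \left(-233 - 273\right) = 6^{2} \left(-506\right) = 36 \left(-506\right) = -18216$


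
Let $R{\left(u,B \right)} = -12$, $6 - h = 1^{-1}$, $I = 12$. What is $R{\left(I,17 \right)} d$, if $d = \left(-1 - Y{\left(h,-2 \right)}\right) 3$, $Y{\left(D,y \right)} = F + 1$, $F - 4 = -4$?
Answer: $72$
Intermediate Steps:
$F = 0$ ($F = 4 - 4 = 0$)
$h = 5$ ($h = 6 - 1^{-1} = 6 - 1 = 5$)
$Y{\left(D,y \right)} = 1$ ($Y{\left(D,y \right)} = 0 + 1 = 1$)
$d = -6$ ($d = \left(-1 - 1\right) 3 = \left(-2\right) 3 = -6$)
$R{\left(I,17 \right)} d = \left(-12\right) \left(-6\right) = 72$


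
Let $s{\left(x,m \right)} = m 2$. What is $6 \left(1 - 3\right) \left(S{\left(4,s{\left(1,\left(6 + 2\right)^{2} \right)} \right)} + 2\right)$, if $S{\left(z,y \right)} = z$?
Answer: $-72$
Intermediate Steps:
$s{\left(x,m \right)} = 2 m$
$6 \left(1 - 3\right) \left(S{\left(4,s{\left(1,\left(6 + 2\right)^{2} \right)} \right)} + 2\right) = 6 \left(1 - 3\right) \left(4 + 2\right) = 6 \left(-2\right) 6 = \left(-12\right) 6 = -72$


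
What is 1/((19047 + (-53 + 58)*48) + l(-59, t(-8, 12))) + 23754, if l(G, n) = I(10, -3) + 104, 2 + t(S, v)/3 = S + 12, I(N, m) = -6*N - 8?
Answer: 458998543/19323 ≈ 23754.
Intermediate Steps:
I(N, m) = -8 - 6*N
t(S, v) = 30 + 3*S (t(S, v) = -6 + 3*(S + 12) = -6 + 3*(12 + S) = -6 + (36 + 3*S) = 30 + 3*S)
l(G, n) = 36 (l(G, n) = (-8 - 6*10) + 104 = (-8 - 60) + 104 = -68 + 104 = 36)
1/((19047 + (-53 + 58)*48) + l(-59, t(-8, 12))) + 23754 = 1/((19047 + (-53 + 58)*48) + 36) + 23754 = 1/((19047 + 5*48) + 36) + 23754 = 1/((19047 + 240) + 36) + 23754 = 1/(19287 + 36) + 23754 = 1/19323 + 23754 = 458998543/19323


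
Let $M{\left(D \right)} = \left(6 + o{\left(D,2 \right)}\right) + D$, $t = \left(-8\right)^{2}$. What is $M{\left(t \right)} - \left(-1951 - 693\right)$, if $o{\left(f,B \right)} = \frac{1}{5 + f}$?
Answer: $\frac{187267}{69} \approx 2714.0$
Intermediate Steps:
$t = 64$
$M{\left(D \right)} = 6 + D + \frac{1}{5 + D}$ ($M{\left(D \right)} = \left(6 + \frac{1}{5 + D}\right) + D = 6 + D + \frac{1}{5 + D}$)
$M{\left(t \right)} - \left(-1951 - 693\right) = \frac{1 + \left(5 + 64\right) \left(6 + 64\right)}{5 + 64} - \left(-1951 - 693\right) = \frac{1 + 69 \cdot 70}{69} - -2644 = \frac{1 + 4830}{69} + 2644 = \frac{1}{69} \cdot 4831 + 2644 = \frac{4831}{69} + 2644 = \frac{187267}{69}$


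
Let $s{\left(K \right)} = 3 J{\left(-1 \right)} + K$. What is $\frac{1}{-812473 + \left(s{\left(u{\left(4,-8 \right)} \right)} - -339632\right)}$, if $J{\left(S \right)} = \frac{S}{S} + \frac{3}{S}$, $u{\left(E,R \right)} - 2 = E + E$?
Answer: $- \frac{1}{472837} \approx -2.1149 \cdot 10^{-6}$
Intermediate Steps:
$u{\left(E,R \right)} = 2 + 2 E$ ($u{\left(E,R \right)} = 2 + \left(E + E\right) = 2 + 2 E$)
$J{\left(S \right)} = 1 + \frac{3}{S}$
$s{\left(K \right)} = -6 + K$ ($s{\left(K \right)} = 3 \frac{3 - 1}{-1} + K = 3 \left(\left(-1\right) 2\right) + K = 3 \left(-2\right) + K = -6 + K$)
$\frac{1}{-812473 + \left(s{\left(u{\left(4,-8 \right)} \right)} - -339632\right)} = \frac{1}{-812473 + \left(\left(-6 + \left(2 + 2 \cdot 4\right)\right) - -339632\right)} = \frac{1}{-812473 + \left(\left(-6 + \left(2 + 8\right)\right) + 339632\right)} = \frac{1}{-812473 + \left(\left(-6 + 10\right) + 339632\right)} = \frac{1}{-812473 + \left(4 + 339632\right)} = \frac{1}{-812473 + 339636} = \frac{1}{-472837} = - \frac{1}{472837}$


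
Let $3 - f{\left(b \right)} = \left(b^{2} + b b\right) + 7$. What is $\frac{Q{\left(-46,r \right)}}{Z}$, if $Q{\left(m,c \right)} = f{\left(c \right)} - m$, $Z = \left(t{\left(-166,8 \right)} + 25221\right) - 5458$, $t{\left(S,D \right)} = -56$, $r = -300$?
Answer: $- \frac{59986}{6569} \approx -9.1317$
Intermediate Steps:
$f{\left(b \right)} = -4 - 2 b^{2}$ ($f{\left(b \right)} = 3 - \left(\left(b^{2} + b b\right) + 7\right) = 3 - \left(\left(b^{2} + b^{2}\right) + 7\right) = 3 - \left(2 b^{2} + 7\right) = 3 - \left(7 + 2 b^{2}\right) = -4 - 2 b^{2}$)
$Z = 19707$ ($Z = \left(-56 + 25221\right) - 5458 = 25165 - 5458 = 19707$)
$Q{\left(m,c \right)} = -4 - m - 2 c^{2}$ ($Q{\left(m,c \right)} = \left(-4 - 2 c^{2}\right) - m = -4 - m - 2 c^{2}$)
$\frac{Q{\left(-46,r \right)}}{Z} = \frac{-4 - -46 - 2 \left(-300\right)^{2}}{19707} = \left(-4 + 46 - 180000\right) \frac{1}{19707} = \left(-179958\right) \frac{1}{19707} = - \frac{59986}{6569}$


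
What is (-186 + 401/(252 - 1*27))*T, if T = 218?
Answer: -9035882/225 ≈ -40160.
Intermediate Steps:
(-186 + 401/(252 - 1*27))*T = (-186 + 401/(252 - 1*27))*218 = (-186 + 401/(252 - 27))*218 = (-186 + 401/225)*218 = -41449/225*218 = -9035882/225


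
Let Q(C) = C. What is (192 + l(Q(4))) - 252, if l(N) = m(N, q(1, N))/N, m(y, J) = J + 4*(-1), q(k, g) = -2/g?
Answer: -489/8 ≈ -61.125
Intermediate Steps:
m(y, J) = -4 + J (m(y, J) = J - 4 = -4 + J)
l(N) = (-4 - 2/N)/N
(192 + l(Q(4))) - 252 = (192 + 2*(-1 - 2*4)/4**2) - 252 = (192 + 2*(1/16)*(-1 - 8)) - 252 = (192 + 2*(1/16)*(-9)) - 252 = (192 - 9/8) - 252 = 1527/8 - 252 = -489/8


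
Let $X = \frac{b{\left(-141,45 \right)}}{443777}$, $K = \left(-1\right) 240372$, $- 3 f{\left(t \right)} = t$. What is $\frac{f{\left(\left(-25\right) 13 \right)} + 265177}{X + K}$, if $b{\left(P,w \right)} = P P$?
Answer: $- \frac{353182588112}{320014635489} \approx -1.1036$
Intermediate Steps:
$f{\left(t \right)} = - \frac{t}{3}$
$b{\left(P,w \right)} = P^{2}$
$K = -240372$
$X = \frac{19881}{443777}$ ($X = \frac{\left(-141\right)^{2}}{443777} = 19881 \cdot \frac{1}{443777} = \frac{19881}{443777} \approx 0.0448$)
$\frac{f{\left(\left(-25\right) 13 \right)} + 265177}{X + K} = \frac{- \frac{\left(-25\right) 13}{3} + 265177}{\frac{19881}{443777} - 240372} = \frac{\left(- \frac{1}{3}\right) \left(-325\right) + 265177}{- \frac{106671545163}{443777}} = \left(\frac{325}{3} + 265177\right) \left(- \frac{443777}{106671545163}\right) = \frac{795856}{3} \left(- \frac{443777}{106671545163}\right) = - \frac{353182588112}{320014635489}$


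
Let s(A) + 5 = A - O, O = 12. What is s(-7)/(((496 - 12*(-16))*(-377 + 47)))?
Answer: 1/9460 ≈ 0.00010571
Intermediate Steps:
s(A) = -17 + A (s(A) = -5 + (A - 1*12) = -5 + (A - 12) = -5 + (-12 + A) = -17 + A)
s(-7)/(((496 - 12*(-16))*(-377 + 47))) = (-17 - 7)/(((496 - 12*(-16))*(-377 + 47))) = -24*(-1/(330*(496 + 192))) = -24/(688*(-330)) = -24/(-227040) = -24*(-1/227040) = 1/9460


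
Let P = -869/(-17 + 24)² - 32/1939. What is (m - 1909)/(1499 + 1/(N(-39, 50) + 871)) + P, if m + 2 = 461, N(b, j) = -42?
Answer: -157860544157/8433393528 ≈ -18.719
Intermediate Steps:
m = 459 (m = -2 + 461 = 459)
P = -240937/13573 (P = -869/(7²) - 32*1/1939 = -869/49 - 32/1939 = -240937/13573 ≈ -17.751)
(m - 1909)/(1499 + 1/(N(-39, 50) + 871)) + P = (459 - 1909)/(1499 + 1/(-42 + 871)) - 240937/13573 = -1450/(1499 + 1/829) - 240937/13573 = -1450/1242672/829 - 240937/13573 = -1450*829/1242672 - 240937/13573 = -601025/621336 - 240937/13573 = -157860544157/8433393528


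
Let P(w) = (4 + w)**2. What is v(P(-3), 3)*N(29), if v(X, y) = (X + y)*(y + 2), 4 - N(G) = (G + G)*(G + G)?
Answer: -67200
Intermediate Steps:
N(G) = 4 - 4*G**2 (N(G) = 4 - (G + G)*(G + G) = 4 - 2*G*2*G = 4 - 4*G**2)
v(X, y) = (2 + y)*(X + y) (v(X, y) = (X + y)*(2 + y) = (2 + y)*(X + y))
v(P(-3), 3)*N(29) = (3**2 + 2*(4 - 3)**2 + 2*3 + (4 - 3)**2*3)*(4 - 4*29**2) = (9 + 2*1**2 + 6 + 1**2*3)*(4 - 4*841) = (9 + 2*1 + 6 + 1*3)*(4 - 3364) = (9 + 2 + 6 + 3)*(-3360) = 20*(-3360) = -67200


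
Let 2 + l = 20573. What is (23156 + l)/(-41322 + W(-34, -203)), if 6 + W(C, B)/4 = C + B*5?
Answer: -43727/45542 ≈ -0.96015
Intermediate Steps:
l = 20571 (l = -2 + 20573 = 20571)
W(C, B) = -24 + 4*C + 20*B (W(C, B) = -24 + 4*(C + B*5) = -24 + 4*(C + 5*B) = -24 + (4*C + 20*B) = -24 + 4*C + 20*B)
(23156 + l)/(-41322 + W(-34, -203)) = (23156 + 20571)/(-41322 + (-24 + 4*(-34) + 20*(-203))) = 43727/(-41322 + (-24 - 136 - 4060)) = 43727/(-41322 - 4220) = 43727/(-45542) = 43727*(-1/45542) = -43727/45542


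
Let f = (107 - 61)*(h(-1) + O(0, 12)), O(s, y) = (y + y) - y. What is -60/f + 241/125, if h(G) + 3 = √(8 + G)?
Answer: 188216/106375 + 15*√7/851 ≈ 1.8160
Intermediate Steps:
h(G) = -3 + √(8 + G)
O(s, y) = y (O(s, y) = 2*y - y = y)
f = 414 + 46*√7 (f = (107 - 61)*((-3 + √(8 - 1)) + 12) = 46*((-3 + √7) + 12) = 46*(9 + √7) = 414 + 46*√7 ≈ 535.71)
-60/f + 241/125 = -60/(414 + 46*√7) + 241/125 = 241/125 - 60/(414 + 46*√7)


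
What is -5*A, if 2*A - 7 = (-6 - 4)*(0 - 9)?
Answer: -485/2 ≈ -242.50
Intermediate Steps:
A = 97/2 (A = 7/2 + ((-6 - 4)*(0 - 9))/2 = 7/2 + (-10*(-9))/2 = 7/2 + (½)*90 = 7/2 + 45 = 97/2 ≈ 48.500)
-5*A = -5*97/2 = -485/2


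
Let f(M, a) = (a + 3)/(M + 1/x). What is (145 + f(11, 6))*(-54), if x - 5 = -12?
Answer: -299241/38 ≈ -7874.8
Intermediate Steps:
x = -7 (x = 5 - 12 = -7)
f(M, a) = (3 + a)/(-⅐ + M) (f(M, a) = (a + 3)/(M + 1/(-7)) = (3 + a)/(M - ⅐) = (3 + a)/(-⅐ + M))
(145 + f(11, 6))*(-54) = (145 + 7*(3 + 6)/(-1 + 7*11))*(-54) = (145 + 7*9/(-1 + 77))*(-54) = (145 + 7*9/76)*(-54) = (145 + 7*(1/76)*9)*(-54) = (145 + 63/76)*(-54) = (11083/76)*(-54) = -299241/38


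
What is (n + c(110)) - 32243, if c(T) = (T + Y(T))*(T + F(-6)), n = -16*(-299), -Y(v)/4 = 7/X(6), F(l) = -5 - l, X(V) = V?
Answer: -15767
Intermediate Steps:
Y(v) = -14/3 (Y(v) = -28/6 = -4*7/6 = -14/3)
n = 4784
c(T) = (1 + T)*(-14/3 + T) (c(T) = (T - 14/3)*(T + (-5 - 1*(-6))) = (-14/3 + T)*(T + (-5 + 6)) = (-14/3 + T)*(T + 1) = (-14/3 + T)*(1 + T) = (1 + T)*(-14/3 + T))
(n + c(110)) - 32243 = (4784 + (-14/3 + 110² - 11/3*110)) - 32243 = (4784 + (-14/3 + 12100 - 1210/3)) - 32243 = (4784 + 11692) - 32243 = 16476 - 32243 = -15767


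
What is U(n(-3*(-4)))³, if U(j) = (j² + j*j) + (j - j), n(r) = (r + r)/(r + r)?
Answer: 8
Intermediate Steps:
n(r) = 1 (n(r) = (2*r)/((2*r)) = (2*r)*(1/(2*r)) = 1)
U(j) = 2*j² (U(j) = (j² + j²) + 0 = 2*j² + 0 = 2*j²)
U(n(-3*(-4)))³ = (2*1²)³ = (2*1)³ = 2³ = 8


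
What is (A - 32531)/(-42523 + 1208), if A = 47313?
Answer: -14782/41315 ≈ -0.35779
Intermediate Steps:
(A - 32531)/(-42523 + 1208) = (47313 - 32531)/(-42523 + 1208) = 14782/(-41315) = 14782*(-1/41315) = -14782/41315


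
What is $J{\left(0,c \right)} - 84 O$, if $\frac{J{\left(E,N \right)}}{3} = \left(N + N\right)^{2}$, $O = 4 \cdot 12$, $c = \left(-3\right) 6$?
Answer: $-144$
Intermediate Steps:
$c = -18$
$O = 48$
$J{\left(E,N \right)} = 12 N^{2}$ ($J{\left(E,N \right)} = 3 \left(N + N\right)^{2} = 3 \left(2 N\right)^{2} = 3 \cdot 4 N^{2} = 12 N^{2}$)
$J{\left(0,c \right)} - 84 O = 12 \left(-18\right)^{2} - 4032 = 12 \cdot 324 - 4032 = 3888 - 4032 = -144$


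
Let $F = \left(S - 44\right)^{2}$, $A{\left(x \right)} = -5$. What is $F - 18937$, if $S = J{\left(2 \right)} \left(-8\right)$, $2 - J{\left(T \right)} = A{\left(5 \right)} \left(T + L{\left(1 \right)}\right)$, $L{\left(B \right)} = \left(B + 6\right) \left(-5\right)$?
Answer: $1568663$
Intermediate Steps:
$L{\left(B \right)} = -30 - 5 B$ ($L{\left(B \right)} = \left(6 + B\right) \left(-5\right) = -30 - 5 B$)
$J{\left(T \right)} = -173 + 5 T$ ($J{\left(T \right)} = 2 - - 5 \left(T - 35\right) = 2 - - 5 \left(-35 + T\right) = 2 - \left(175 - 5 T\right) = 2 + \left(-175 + 5 T\right) = -173 + 5 T$)
$S = 1304$ ($S = \left(-173 + 5 \cdot 2\right) \left(-8\right) = \left(-173 + 10\right) \left(-8\right) = \left(-163\right) \left(-8\right) = 1304$)
$F = 1587600$ ($F = \left(1304 - 44\right)^{2} = 1260^{2} = 1587600$)
$F - 18937 = 1587600 - 18937 = 1568663$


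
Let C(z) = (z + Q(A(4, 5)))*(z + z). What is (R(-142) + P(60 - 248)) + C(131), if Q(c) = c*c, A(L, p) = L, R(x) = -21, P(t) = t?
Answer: 38305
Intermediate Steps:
Q(c) = c²
C(z) = 2*z*(16 + z) (C(z) = (z + 4²)*(z + z) = (z + 16)*(2*z) = (16 + z)*(2*z) = 2*z*(16 + z))
(R(-142) + P(60 - 248)) + C(131) = (-21 + (60 - 248)) + 2*131*(16 + 131) = (-21 - 188) + 2*131*147 = -209 + 38514 = 38305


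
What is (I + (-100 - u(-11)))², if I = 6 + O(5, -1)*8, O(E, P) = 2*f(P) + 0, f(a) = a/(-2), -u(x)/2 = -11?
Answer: 11664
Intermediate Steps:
u(x) = 22 (u(x) = -2*(-11) = 22)
f(a) = -a/2 (f(a) = a*(-½) = -a/2)
O(E, P) = -P (O(E, P) = 2*(-P/2) + 0 = -P + 0 = -P)
I = 14 (I = 6 - 1*(-1)*8 = 6 + 1*8 = 6 + 8 = 14)
(I + (-100 - u(-11)))² = (14 + (-100 - 1*22))² = (14 + (-100 - 22))² = (14 - 122)² = (-108)² = 11664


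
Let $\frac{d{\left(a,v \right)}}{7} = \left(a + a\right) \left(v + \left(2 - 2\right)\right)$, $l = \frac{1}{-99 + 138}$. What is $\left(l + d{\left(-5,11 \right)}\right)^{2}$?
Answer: $\frac{901740841}{1521} \approx 5.9286 \cdot 10^{5}$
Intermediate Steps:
$l = \frac{1}{39} \approx 0.025641$
$d{\left(a,v \right)} = 14 a v$ ($d{\left(a,v \right)} = 7 \left(a + a\right) \left(v + \left(2 - 2\right)\right) = 7 \cdot 2 a \left(v + 0\right) = 7 \cdot 2 a v = 14 a v$)
$\left(l + d{\left(-5,11 \right)}\right)^{2} = \left(\frac{1}{39} + 14 \left(-5\right) 11\right)^{2} = \left(\frac{1}{39} - 770\right)^{2} = \left(- \frac{30029}{39}\right)^{2} = \frac{901740841}{1521}$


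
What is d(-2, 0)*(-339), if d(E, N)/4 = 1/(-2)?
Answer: 678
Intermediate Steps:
d(E, N) = -2 (d(E, N) = 4*(1/(-2)) = 4*(1*(-1/2)) = 4*(-1/2) = -2)
d(-2, 0)*(-339) = -2*(-339) = 678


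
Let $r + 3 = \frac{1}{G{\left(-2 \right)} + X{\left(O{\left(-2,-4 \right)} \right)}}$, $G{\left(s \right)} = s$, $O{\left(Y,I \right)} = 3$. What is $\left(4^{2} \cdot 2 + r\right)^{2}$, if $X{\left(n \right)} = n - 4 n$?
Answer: $\frac{101124}{121} \approx 835.74$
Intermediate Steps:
$X{\left(n \right)} = - 3 n$
$r = - \frac{34}{11}$ ($r = -3 + \frac{1}{-2 - 9} = -3 + \frac{1}{-11} = -3 - \frac{1}{11} = - \frac{34}{11} \approx -3.0909$)
$\left(4^{2} \cdot 2 + r\right)^{2} = \left(4^{2} \cdot 2 - \frac{34}{11}\right)^{2} = \left(16 \cdot 2 - \frac{34}{11}\right)^{2} = \left(32 - \frac{34}{11}\right)^{2} = \left(\frac{318}{11}\right)^{2} = \frac{101124}{121}$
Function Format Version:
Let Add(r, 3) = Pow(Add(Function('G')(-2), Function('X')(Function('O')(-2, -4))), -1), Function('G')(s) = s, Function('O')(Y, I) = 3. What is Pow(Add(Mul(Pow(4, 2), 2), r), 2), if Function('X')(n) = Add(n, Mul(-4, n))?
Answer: Rational(101124, 121) ≈ 835.74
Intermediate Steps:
Function('X')(n) = Mul(-3, n)
r = Rational(-34, 11) (r = Add(-3, Pow(Add(-2, Mul(-3, 3)), -1)) = Add(-3, Pow(Add(-2, -9), -1)) = Add(-3, Pow(-11, -1)) = Add(-3, Rational(-1, 11)) = Rational(-34, 11) ≈ -3.0909)
Pow(Add(Mul(Pow(4, 2), 2), r), 2) = Pow(Add(Mul(Pow(4, 2), 2), Rational(-34, 11)), 2) = Pow(Add(Mul(16, 2), Rational(-34, 11)), 2) = Pow(Add(32, Rational(-34, 11)), 2) = Pow(Rational(318, 11), 2) = Rational(101124, 121)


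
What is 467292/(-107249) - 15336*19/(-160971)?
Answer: -14656605972/5754659593 ≈ -2.5469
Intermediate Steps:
467292/(-107249) - 15336*19/(-160971) = 467292*(-1/107249) - 291384*(-1/160971) = -467292/107249 + 97128/53657 = -14656605972/5754659593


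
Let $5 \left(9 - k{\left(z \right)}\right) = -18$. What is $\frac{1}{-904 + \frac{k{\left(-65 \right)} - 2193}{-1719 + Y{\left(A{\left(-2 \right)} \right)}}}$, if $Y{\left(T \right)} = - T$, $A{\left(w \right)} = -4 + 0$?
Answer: $- \frac{8575}{7740898} \approx -0.0011078$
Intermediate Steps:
$A{\left(w \right)} = -4$
$k{\left(z \right)} = \frac{63}{5}$ ($k{\left(z \right)} = 9 - - \frac{18}{5} = 9 + \frac{18}{5} = \frac{63}{5}$)
$\frac{1}{-904 + \frac{k{\left(-65 \right)} - 2193}{-1719 + Y{\left(A{\left(-2 \right)} \right)}}} = \frac{1}{-904 + \frac{\frac{63}{5} - 2193}{-1719 - -4}} = \frac{1}{-904 - \frac{10902}{5 \left(-1719 + 4\right)}} = \frac{1}{-904 - \frac{10902}{5 \left(-1715\right)}} = \frac{1}{-904 - - \frac{10902}{8575}} = \frac{1}{-904 + \frac{10902}{8575}} = \frac{1}{- \frac{7740898}{8575}} = - \frac{8575}{7740898}$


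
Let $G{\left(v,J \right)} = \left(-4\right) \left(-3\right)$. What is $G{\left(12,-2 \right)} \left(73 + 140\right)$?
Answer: $2556$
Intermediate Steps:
$G{\left(v,J \right)} = 12$
$G{\left(12,-2 \right)} \left(73 + 140\right) = 12 \left(73 + 140\right) = 12 \cdot 213 = 2556$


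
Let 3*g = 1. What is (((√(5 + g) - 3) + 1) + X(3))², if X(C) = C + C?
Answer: 64/3 + 32*√3/3 ≈ 39.809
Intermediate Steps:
g = ⅓ (g = (⅓)*1 = ⅓ ≈ 0.33333)
X(C) = 2*C
(((√(5 + g) - 3) + 1) + X(3))² = (((√(5 + ⅓) - 3) + 1) + 2*3)² = (((√(16/3) - 3) + 1) + 6)² = (((4*√3/3 - 3) + 1) + 6)² = (((-3 + 4*√3/3) + 1) + 6)² = ((-2 + 4*√3/3) + 6)² = (4 + 4*√3/3)²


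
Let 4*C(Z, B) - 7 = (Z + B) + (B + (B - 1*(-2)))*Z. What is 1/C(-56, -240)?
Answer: 4/26479 ≈ 0.00015106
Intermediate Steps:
C(Z, B) = 7/4 + B/4 + Z/4 + Z*(2 + 2*B)/4 (C(Z, B) = 7/4 + ((Z + B) + (B + (B - 1*(-2)))*Z)/4 = 7/4 + ((B + Z) + (B + (B + 2))*Z)/4 = 7/4 + ((B + Z) + (B + (2 + B))*Z)/4 = 7/4 + ((B + Z) + (2 + 2*B)*Z)/4 = 7/4 + ((B + Z) + Z*(2 + 2*B))/4 = 7/4 + (B + Z + Z*(2 + 2*B))/4 = 7/4 + (B/4 + Z/4 + Z*(2 + 2*B)/4) = 7/4 + B/4 + Z/4 + Z*(2 + 2*B)/4)
1/C(-56, -240) = 1/(7/4 + (1/4)*(-240) + (3/4)*(-56) + (1/2)*(-240)*(-56)) = 1/(7/4 - 60 - 42 + 6720) = 1/(26479/4) = 4/26479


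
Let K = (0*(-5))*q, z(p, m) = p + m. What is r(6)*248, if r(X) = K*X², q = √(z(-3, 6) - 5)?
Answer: 0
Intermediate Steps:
z(p, m) = m + p
q = I*√2 (q = √((6 - 3) - 5) = √(3 - 5) = √(-2) = I*√2 ≈ 1.4142*I)
K = 0 (K = (0*(-5))*(I*√2) = 0*(I*√2) = 0)
r(X) = 0 (r(X) = 0*X² = 0)
r(6)*248 = 0*248 = 0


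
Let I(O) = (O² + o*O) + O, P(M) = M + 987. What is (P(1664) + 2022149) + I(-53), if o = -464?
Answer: 2052148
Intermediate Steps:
P(M) = 987 + M
I(O) = O² - 463*O (I(O) = (O² - 464*O) + O = O² - 463*O)
(P(1664) + 2022149) + I(-53) = ((987 + 1664) + 2022149) - 53*(-463 - 53) = (2651 + 2022149) - 53*(-516) = 2024800 + 27348 = 2052148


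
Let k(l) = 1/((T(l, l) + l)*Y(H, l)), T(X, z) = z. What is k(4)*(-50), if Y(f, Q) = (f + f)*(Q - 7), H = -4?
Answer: -25/96 ≈ -0.26042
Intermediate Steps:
Y(f, Q) = 2*f*(-7 + Q) (Y(f, Q) = (2*f)*(-7 + Q) = 2*f*(-7 + Q))
k(l) = 1/(2*l*(56 - 8*l)) (k(l) = 1/((l + l)*((2*(-4)*(-7 + l)))) = 1/(((2*l))*(56 - 8*l)) = (1/(2*l))/(56 - 8*l) = 1/(2*l*(56 - 8*l)))
k(4)*(-50) = -1/16/(4*(-7 + 4))*(-50) = -1/16*¼/(-3)*(-50) = -1/16*¼*(-⅓)*(-50) = (1/192)*(-50) = -25/96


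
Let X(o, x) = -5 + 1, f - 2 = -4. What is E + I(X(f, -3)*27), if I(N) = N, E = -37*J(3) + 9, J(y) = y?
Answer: -210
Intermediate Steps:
f = -2 (f = 2 - 4 = -2)
X(o, x) = -4
E = -102 (E = -37*3 + 9 = -111 + 9 = -102)
E + I(X(f, -3)*27) = -102 - 4*27 = -102 - 108 = -210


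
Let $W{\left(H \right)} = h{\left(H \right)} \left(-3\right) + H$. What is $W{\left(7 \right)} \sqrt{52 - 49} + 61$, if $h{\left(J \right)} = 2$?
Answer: $61 + \sqrt{3} \approx 62.732$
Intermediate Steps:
$W{\left(H \right)} = -6 + H$ ($W{\left(H \right)} = 2 \left(-3\right) + H = -6 + H$)
$W{\left(7 \right)} \sqrt{52 - 49} + 61 = \left(-6 + 7\right) \sqrt{52 - 49} + 61 = 1 \sqrt{3} + 61 = \sqrt{3} + 61 = 61 + \sqrt{3}$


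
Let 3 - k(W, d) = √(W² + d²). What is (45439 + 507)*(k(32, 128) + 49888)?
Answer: 2292291886 - 1470272*√17 ≈ 2.2862e+9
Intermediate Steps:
k(W, d) = 3 - √(W² + d²)
(45439 + 507)*(k(32, 128) + 49888) = (45439 + 507)*((3 - √(32² + 128²)) + 49888) = 45946*((3 - √(1024 + 16384)) + 49888) = 45946*((3 - √17408) + 49888) = 45946*((3 - 32*√17) + 49888) = 45946*(49891 - 32*√17) = 2292291886 - 1470272*√17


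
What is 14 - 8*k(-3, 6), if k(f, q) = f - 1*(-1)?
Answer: 30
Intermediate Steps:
k(f, q) = 1 + f (k(f, q) = f + 1 = 1 + f)
14 - 8*k(-3, 6) = 14 - 8*(1 - 3) = 14 - 8*(-2) = 14 + 16 = 30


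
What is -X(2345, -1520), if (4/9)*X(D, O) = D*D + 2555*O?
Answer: -14538825/4 ≈ -3.6347e+6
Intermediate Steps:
X(D, O) = 9*D²/4 + 22995*O/4 (X(D, O) = 9*(D*D + 2555*O)/4 = 9*(D² + 2555*O)/4 = 9*D²/4 + 22995*O/4)
-X(2345, -1520) = -((9/4)*2345² + (22995/4)*(-1520)) = -((9/4)*5499025 - 8738100) = -(49491225/4 - 8738100) = -1*14538825/4 = -14538825/4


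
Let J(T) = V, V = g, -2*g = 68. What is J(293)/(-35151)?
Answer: 34/35151 ≈ 0.00096726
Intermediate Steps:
g = -34 (g = -1/2*68 = -34)
V = -34
J(T) = -34
J(293)/(-35151) = -34/(-35151) = -34*(-1/35151) = 34/35151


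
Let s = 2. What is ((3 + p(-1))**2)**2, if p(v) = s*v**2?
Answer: 625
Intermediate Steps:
p(v) = 2*v**2
((3 + p(-1))**2)**2 = ((3 + 2*(-1)**2)**2)**2 = ((3 + 2*1)**2)**2 = ((3 + 2)**2)**2 = (5**2)**2 = 25**2 = 625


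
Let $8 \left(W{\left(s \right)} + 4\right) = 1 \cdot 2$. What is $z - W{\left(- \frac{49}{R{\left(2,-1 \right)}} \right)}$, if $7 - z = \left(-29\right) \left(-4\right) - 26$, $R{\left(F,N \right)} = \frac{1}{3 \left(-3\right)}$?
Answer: $- \frac{317}{4} \approx -79.25$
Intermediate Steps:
$R{\left(F,N \right)} = - \frac{1}{9}$ ($R{\left(F,N \right)} = \frac{1}{-9} = - \frac{1}{9}$)
$W{\left(s \right)} = - \frac{15}{4}$ ($W{\left(s \right)} = -4 + \frac{1 \cdot 2}{8} = -4 + \frac{1}{8} \cdot 2 = -4 + \frac{1}{4} = - \frac{15}{4}$)
$z = -83$ ($z = 7 - \left(\left(-29\right) \left(-4\right) - 26\right) = 7 - \left(116 - 26\right) = 7 - 90 = -83$)
$z - W{\left(- \frac{49}{R{\left(2,-1 \right)}} \right)} = -83 - - \frac{15}{4} = -83 + \frac{15}{4} = - \frac{317}{4}$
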